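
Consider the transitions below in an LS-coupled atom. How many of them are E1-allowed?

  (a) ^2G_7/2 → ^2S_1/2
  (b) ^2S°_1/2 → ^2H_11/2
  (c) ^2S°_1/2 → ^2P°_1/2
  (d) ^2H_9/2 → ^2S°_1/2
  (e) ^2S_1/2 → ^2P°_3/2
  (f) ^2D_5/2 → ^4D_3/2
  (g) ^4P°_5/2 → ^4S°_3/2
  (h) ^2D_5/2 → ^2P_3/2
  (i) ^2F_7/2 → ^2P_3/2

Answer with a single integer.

1

(a) forbidden (parity, ΔL, ΔJ fail)
(b) forbidden (ΔL, ΔJ fail)
(c) forbidden (parity fails)
(d) forbidden (ΔL, ΔJ fail)
(e) allowed
(f) forbidden (parity, ΔS fail)
(g) forbidden (parity fails)
(h) forbidden (parity fails)
(i) forbidden (parity, ΔL, ΔJ fail)
Total allowed: 1 of 9.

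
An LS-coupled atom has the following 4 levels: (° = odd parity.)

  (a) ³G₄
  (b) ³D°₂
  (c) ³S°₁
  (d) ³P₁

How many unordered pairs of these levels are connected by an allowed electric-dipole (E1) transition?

2

(a)–(b): forbidden (ΔL, ΔJ).
(a)–(c): forbidden (ΔL, ΔJ).
(a)–(d): forbidden (parity, ΔL, ΔJ).
(b)–(c): forbidden (parity, ΔL).
(b)–(d): allowed.
(c)–(d): allowed.
Allowed pairs: 2 of 6.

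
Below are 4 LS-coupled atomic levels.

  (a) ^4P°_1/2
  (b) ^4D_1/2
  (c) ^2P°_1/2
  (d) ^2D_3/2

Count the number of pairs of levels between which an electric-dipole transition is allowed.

2

(a)–(b): allowed.
(a)–(c): forbidden (parity, ΔS).
(a)–(d): forbidden (ΔS).
(b)–(c): forbidden (ΔS).
(b)–(d): forbidden (parity, ΔS).
(c)–(d): allowed.
Allowed pairs: 2 of 6.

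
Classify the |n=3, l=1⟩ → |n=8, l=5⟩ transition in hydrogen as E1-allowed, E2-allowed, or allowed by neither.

neither

Δl = 5 − 1 = +4; l_i + l_f = 6.
E1 (Δl = ±1): not satisfied.
E2 (Δl = 0,±2, l_i+l_f ≥ 2): not satisfied.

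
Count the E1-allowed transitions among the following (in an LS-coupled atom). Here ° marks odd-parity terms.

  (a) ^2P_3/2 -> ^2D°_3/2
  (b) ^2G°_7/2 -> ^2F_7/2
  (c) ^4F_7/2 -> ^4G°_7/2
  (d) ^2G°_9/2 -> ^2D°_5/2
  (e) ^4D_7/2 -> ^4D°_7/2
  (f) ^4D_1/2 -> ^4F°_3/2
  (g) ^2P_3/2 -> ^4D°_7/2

(a) allowed
(b) allowed
(c) allowed
(d) forbidden (parity, ΔL, ΔJ fail)
(e) allowed
(f) allowed
(g) forbidden (ΔS, ΔJ fail)
Total allowed: 5 of 7.

5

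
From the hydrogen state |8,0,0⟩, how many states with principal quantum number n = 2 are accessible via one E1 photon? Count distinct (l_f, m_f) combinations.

E1 requires Δl = ±1, so l_f ∈ {-1, 1}; with 0 ≤ l_f ≤ n_f−1 = 1, the allowed l_f values are {1}.
For l_f = 1: m_f ∈ {m_i−1, m_i, m_i+1} ∩ [−1, 1] = {-1, 0, 1} → 3 states.
Total: 3.

3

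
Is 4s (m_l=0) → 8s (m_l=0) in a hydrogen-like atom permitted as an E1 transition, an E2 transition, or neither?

Δl = 0 − 0 = +0; l_i + l_f = 0.
Δm_l = +0.
E1 (Δl = ±1, |Δm_l| ≤ 1): not satisfied.
E2 (Δl = 0,±2, l_i+l_f ≥ 2, |Δm_l| ≤ 2): not satisfied.

neither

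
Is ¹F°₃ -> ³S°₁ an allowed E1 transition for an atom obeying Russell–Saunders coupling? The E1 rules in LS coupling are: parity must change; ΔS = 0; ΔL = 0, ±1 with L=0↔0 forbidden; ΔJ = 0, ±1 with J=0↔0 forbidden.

Initial level: S=0, L=3, J=3, parity odd. Final level: S=1, L=0, J=1, parity odd.
Parity must change: odd → odd — violated.
ΔS = 0: S: 0 → 1 — violated.
ΔL = 0, ±1 (not L=0↔0): L: 3 → 0, ΔL = -3 — violated.
ΔJ = 0, ±1 (not J=0↔0): J: 3 → 1, ΔJ = -2 — violated.
Rule(s) violated: parity, ΔS, ΔL, ΔJ.

forbidden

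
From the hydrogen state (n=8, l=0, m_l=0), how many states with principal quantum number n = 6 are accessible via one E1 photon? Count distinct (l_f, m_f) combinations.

E1 requires Δl = ±1, so l_f ∈ {-1, 1}; with 0 ≤ l_f ≤ n_f−1 = 5, the allowed l_f values are {1}.
For l_f = 1: m_f ∈ {m_i−1, m_i, m_i+1} ∩ [−1, 1] = {-1, 0, 1} → 3 states.
Total: 3.

3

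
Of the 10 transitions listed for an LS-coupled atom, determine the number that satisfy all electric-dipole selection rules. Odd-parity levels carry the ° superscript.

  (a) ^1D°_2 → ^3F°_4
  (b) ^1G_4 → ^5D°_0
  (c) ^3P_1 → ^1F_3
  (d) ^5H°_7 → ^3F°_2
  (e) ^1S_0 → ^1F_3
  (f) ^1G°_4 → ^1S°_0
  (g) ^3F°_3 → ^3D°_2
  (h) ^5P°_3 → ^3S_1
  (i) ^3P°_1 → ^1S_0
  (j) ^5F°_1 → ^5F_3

0

(a) forbidden (parity, ΔS, ΔJ fail)
(b) forbidden (ΔS, ΔL, ΔJ fail)
(c) forbidden (parity, ΔS, ΔL, ΔJ fail)
(d) forbidden (parity, ΔS, ΔL, ΔJ fail)
(e) forbidden (parity, ΔL, ΔJ fail)
(f) forbidden (parity, ΔL, ΔJ fail)
(g) forbidden (parity fails)
(h) forbidden (ΔS, ΔJ fail)
(i) forbidden (ΔS fails)
(j) forbidden (ΔJ fails)
Total allowed: 0 of 10.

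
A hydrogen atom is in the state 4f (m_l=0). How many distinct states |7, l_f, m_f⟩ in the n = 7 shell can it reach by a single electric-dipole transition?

6

E1 requires Δl = ±1, so l_f ∈ {2, 4}; with 0 ≤ l_f ≤ n_f−1 = 6, the allowed l_f values are {2, 4}.
For l_f = 2: m_f ∈ {m_i−1, m_i, m_i+1} ∩ [−2, 2] = {-1, 0, 1} → 3 states.
For l_f = 4: m_f ∈ {m_i−1, m_i, m_i+1} ∩ [−4, 4] = {-1, 0, 1} → 3 states.
Total: 6.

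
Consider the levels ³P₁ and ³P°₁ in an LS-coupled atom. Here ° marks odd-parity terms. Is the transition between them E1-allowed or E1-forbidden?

Reading off the term symbols: S 1→1, L 1→1, J 1→1, parity even→odd.
Parity must change: even → odd — ✓.
ΔS = 0: S: 1 → 1 — ✓.
ΔL = 0, ±1 (not L=0↔0): L: 1 → 1, ΔL = +0 — ✓.
ΔJ = 0, ±1 (not J=0↔0): J: 1 → 1, ΔJ = +0 — ✓.
All four E1 rules are satisfied.

allowed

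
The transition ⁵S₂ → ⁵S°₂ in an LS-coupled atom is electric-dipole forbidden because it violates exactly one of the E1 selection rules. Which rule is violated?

the L=0 ↔ L=0 exclusion

Parity must change: even → odd — satisfied.
ΔS = 0: S: 2 → 2 — satisfied.
ΔL = 0, ±1 (not L=0↔0): L: 0 → 0, ΔL = +0 — violated.
ΔJ = 0, ±1 (not J=0↔0): J: 2 → 2, ΔJ = +0 — satisfied.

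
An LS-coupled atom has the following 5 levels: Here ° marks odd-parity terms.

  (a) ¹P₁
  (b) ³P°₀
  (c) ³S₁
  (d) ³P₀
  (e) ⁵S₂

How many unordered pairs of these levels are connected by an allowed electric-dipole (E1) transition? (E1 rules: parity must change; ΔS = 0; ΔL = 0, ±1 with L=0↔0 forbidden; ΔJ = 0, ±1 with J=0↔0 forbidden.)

1

(a)–(b): forbidden (ΔS).
(a)–(c): forbidden (parity, ΔS).
(a)–(d): forbidden (parity, ΔS).
(a)–(e): forbidden (parity, ΔS).
(b)–(c): allowed.
(b)–(d): forbidden (ΔJ).
(b)–(e): forbidden (ΔS, ΔJ).
(c)–(d): forbidden (parity).
(c)–(e): forbidden (parity, ΔS, ΔL).
(d)–(e): forbidden (parity, ΔS, ΔJ).
Allowed pairs: 1 of 10.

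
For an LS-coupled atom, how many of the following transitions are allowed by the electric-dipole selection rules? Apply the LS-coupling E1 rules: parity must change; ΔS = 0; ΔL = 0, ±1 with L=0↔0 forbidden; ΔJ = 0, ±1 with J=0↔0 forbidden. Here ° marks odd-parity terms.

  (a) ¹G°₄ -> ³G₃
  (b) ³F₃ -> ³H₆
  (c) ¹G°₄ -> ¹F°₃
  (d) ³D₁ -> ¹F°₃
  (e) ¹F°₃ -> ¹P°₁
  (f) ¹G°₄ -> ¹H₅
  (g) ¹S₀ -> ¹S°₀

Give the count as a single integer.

1

(a) forbidden (ΔS fails)
(b) forbidden (parity, ΔL, ΔJ fail)
(c) forbidden (parity fails)
(d) forbidden (ΔS, ΔJ fail)
(e) forbidden (parity, ΔL, ΔJ fail)
(f) allowed
(g) forbidden (ΔL, ΔJ fail)
Total allowed: 1 of 7.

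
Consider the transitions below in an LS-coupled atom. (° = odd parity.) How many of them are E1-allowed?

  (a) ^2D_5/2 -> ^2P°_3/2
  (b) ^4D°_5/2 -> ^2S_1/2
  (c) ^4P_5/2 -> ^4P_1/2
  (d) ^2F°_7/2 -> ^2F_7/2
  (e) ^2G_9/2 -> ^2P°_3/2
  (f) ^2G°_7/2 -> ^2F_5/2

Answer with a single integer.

(a) allowed
(b) forbidden (ΔS, ΔL, ΔJ fail)
(c) forbidden (parity, ΔJ fail)
(d) allowed
(e) forbidden (ΔL, ΔJ fail)
(f) allowed
Total allowed: 3 of 6.

3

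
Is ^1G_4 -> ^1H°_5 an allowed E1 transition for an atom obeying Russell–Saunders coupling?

allowed

Initial level: S=0, L=4, J=4, parity even. Final level: S=0, L=5, J=5, parity odd.
Parity must change: even → odd — passes.
ΔS = 0: S: 0 → 0 — passes.
ΔL = 0, ±1 (not L=0↔0): L: 4 → 5, ΔL = +1 — passes.
ΔJ = 0, ±1 (not J=0↔0): J: 4 → 5, ΔJ = +1 — passes.
All four E1 rules are satisfied.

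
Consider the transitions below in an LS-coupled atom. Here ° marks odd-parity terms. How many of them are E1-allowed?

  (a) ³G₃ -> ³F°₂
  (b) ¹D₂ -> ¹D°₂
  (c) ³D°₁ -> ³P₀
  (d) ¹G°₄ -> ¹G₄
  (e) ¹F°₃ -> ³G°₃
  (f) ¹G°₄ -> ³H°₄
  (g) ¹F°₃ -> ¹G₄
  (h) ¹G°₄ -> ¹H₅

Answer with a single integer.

6

(a) allowed
(b) allowed
(c) allowed
(d) allowed
(e) forbidden (parity, ΔS fail)
(f) forbidden (parity, ΔS fail)
(g) allowed
(h) allowed
Total allowed: 6 of 8.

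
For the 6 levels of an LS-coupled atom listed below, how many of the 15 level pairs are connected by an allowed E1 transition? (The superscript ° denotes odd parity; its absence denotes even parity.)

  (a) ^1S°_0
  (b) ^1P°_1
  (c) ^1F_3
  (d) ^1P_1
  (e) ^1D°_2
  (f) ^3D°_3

(a)–(b): forbidden (parity).
(a)–(c): forbidden (ΔL, ΔJ).
(a)–(d): allowed.
(a)–(e): forbidden (parity, ΔL, ΔJ).
(a)–(f): forbidden (parity, ΔS, ΔL, ΔJ).
(b)–(c): forbidden (ΔL, ΔJ).
(b)–(d): allowed.
(b)–(e): forbidden (parity).
(b)–(f): forbidden (parity, ΔS, ΔJ).
(c)–(d): forbidden (parity, ΔL, ΔJ).
(c)–(e): allowed.
(c)–(f): forbidden (ΔS).
(d)–(e): allowed.
(d)–(f): forbidden (ΔS, ΔJ).
(e)–(f): forbidden (parity, ΔS).
Allowed pairs: 4 of 15.

4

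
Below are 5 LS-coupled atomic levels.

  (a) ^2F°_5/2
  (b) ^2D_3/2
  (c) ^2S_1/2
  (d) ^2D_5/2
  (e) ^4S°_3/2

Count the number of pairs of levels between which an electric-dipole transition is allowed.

(a)–(b): allowed.
(a)–(c): forbidden (ΔL, ΔJ).
(a)–(d): allowed.
(a)–(e): forbidden (parity, ΔS, ΔL).
(b)–(c): forbidden (parity, ΔL).
(b)–(d): forbidden (parity).
(b)–(e): forbidden (ΔS, ΔL).
(c)–(d): forbidden (parity, ΔL, ΔJ).
(c)–(e): forbidden (ΔS, ΔL).
(d)–(e): forbidden (ΔS, ΔL).
Allowed pairs: 2 of 10.

2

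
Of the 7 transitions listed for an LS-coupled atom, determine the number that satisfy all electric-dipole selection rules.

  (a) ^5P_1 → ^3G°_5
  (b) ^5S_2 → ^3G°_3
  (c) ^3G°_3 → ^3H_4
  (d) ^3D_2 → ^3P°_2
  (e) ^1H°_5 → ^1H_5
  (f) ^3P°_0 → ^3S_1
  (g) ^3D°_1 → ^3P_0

(a) forbidden (ΔS, ΔL, ΔJ fail)
(b) forbidden (ΔS, ΔL fail)
(c) allowed
(d) allowed
(e) allowed
(f) allowed
(g) allowed
Total allowed: 5 of 7.

5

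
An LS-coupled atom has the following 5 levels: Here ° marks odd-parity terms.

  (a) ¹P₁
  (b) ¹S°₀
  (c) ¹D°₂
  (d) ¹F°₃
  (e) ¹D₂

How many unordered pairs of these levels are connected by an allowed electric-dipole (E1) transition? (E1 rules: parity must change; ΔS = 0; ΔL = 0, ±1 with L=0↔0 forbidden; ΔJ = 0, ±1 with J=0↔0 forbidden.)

(a)–(b): allowed.
(a)–(c): allowed.
(a)–(d): forbidden (ΔL, ΔJ).
(a)–(e): forbidden (parity).
(b)–(c): forbidden (parity, ΔL, ΔJ).
(b)–(d): forbidden (parity, ΔL, ΔJ).
(b)–(e): forbidden (ΔL, ΔJ).
(c)–(d): forbidden (parity).
(c)–(e): allowed.
(d)–(e): allowed.
Allowed pairs: 4 of 10.

4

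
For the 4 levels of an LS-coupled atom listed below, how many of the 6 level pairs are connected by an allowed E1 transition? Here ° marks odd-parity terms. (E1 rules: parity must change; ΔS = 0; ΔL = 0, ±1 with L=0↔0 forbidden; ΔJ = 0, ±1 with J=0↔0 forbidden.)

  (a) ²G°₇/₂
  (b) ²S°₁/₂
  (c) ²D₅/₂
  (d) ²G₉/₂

1

(a)–(b): forbidden (parity, ΔL, ΔJ).
(a)–(c): forbidden (ΔL).
(a)–(d): allowed.
(b)–(c): forbidden (ΔL, ΔJ).
(b)–(d): forbidden (ΔL, ΔJ).
(c)–(d): forbidden (parity, ΔL, ΔJ).
Allowed pairs: 1 of 6.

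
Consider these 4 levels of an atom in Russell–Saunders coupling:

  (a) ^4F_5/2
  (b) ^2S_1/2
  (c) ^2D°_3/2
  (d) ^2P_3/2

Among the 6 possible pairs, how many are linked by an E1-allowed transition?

1

(a)–(b): forbidden (parity, ΔS, ΔL, ΔJ).
(a)–(c): forbidden (ΔS).
(a)–(d): forbidden (parity, ΔS, ΔL).
(b)–(c): forbidden (ΔL).
(b)–(d): forbidden (parity).
(c)–(d): allowed.
Allowed pairs: 1 of 6.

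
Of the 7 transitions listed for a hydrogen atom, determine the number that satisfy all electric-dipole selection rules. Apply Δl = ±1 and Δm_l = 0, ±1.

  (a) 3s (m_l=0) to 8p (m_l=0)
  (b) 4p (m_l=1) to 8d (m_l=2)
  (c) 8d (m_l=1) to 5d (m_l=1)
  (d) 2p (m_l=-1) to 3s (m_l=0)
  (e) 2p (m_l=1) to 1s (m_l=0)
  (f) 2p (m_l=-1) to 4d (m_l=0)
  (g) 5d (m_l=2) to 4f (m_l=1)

6

(a) allowed
(b) allowed
(c) forbidden — Δl = +0 (E1 requires Δl = ±1)
(d) allowed
(e) allowed
(f) allowed
(g) allowed
Total allowed: 6 of 7.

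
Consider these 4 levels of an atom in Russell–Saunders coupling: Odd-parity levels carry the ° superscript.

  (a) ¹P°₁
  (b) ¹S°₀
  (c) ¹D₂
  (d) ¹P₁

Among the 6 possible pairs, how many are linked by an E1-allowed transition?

(a)–(b): forbidden (parity).
(a)–(c): allowed.
(a)–(d): allowed.
(b)–(c): forbidden (ΔL, ΔJ).
(b)–(d): allowed.
(c)–(d): forbidden (parity).
Allowed pairs: 3 of 6.

3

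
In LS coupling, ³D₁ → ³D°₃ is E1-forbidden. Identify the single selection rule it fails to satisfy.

Parity must change: even → odd — ✓.
ΔL = 0, ±1 (not L=0↔0): L: 2 → 2, ΔL = +0 — ✓.
ΔS = 0: S: 1 → 1 — ✓.
ΔJ = 0, ±1 (not J=0↔0): J: 1 → 3, ΔJ = +2 — ✗.

the ΔJ = 0, ±1 rule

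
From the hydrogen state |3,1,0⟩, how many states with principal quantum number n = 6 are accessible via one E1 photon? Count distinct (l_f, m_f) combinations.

E1 requires Δl = ±1, so l_f ∈ {0, 2}; with 0 ≤ l_f ≤ n_f−1 = 5, the allowed l_f values are {0, 2}.
For l_f = 0: m_f ∈ {m_i−1, m_i, m_i+1} ∩ [−0, 0] = {0} → 1 state.
For l_f = 2: m_f ∈ {m_i−1, m_i, m_i+1} ∩ [−2, 2] = {-1, 0, 1} → 3 states.
Total: 4.

4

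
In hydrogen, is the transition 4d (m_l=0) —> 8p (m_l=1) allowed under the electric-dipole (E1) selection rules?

allowed

Δl = 1 − 2 = -1; the E1 rule Δl = ±1 is passes.
m_l: 0 → 1 (Δm_l = +1). |Δm_l| ≤ 1 passes.
All E1 selection rules are satisfied.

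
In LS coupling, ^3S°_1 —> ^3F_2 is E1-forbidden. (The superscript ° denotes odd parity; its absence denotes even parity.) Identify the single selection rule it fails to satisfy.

Initial level: S=1, L=0, J=1, parity odd. Final level: S=1, L=3, J=2, parity even.
Parity must change: odd → even — satisfied.
ΔS = 0: S: 1 → 1 — satisfied.
ΔL = 0, ±1 (not L=0↔0): L: 0 → 3, ΔL = +3 — violated.
ΔJ = 0, ±1 (not J=0↔0): J: 1 → 2, ΔJ = +1 — satisfied.

the ΔL = 0, ±1 rule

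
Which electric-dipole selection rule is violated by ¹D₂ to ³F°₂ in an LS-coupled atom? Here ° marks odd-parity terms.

the ΔS = 0 rule

Parity must change: even → odd — ok.
ΔS = 0: S: 0 → 1 — fails.
ΔL = 0, ±1 (not L=0↔0): L: 2 → 3, ΔL = +1 — ok.
ΔJ = 0, ±1 (not J=0↔0): J: 2 → 2, ΔJ = +0 — ok.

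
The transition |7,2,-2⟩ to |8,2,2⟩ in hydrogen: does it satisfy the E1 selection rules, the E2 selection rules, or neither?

Δl = 2 − 2 = +0; l_i + l_f = 4.
Δm_l = +4.
E1 (Δl = ±1, |Δm_l| ≤ 1): not satisfied.
E2 (Δl = 0,±2, l_i+l_f ≥ 2, |Δm_l| ≤ 2): not satisfied.

neither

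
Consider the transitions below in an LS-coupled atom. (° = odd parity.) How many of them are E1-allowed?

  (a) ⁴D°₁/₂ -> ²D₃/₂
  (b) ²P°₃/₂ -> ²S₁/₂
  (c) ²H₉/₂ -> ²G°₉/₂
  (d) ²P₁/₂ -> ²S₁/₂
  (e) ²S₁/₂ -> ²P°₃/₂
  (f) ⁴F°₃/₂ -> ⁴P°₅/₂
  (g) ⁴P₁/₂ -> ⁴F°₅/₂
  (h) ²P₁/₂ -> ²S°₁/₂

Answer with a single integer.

4

(a) forbidden (ΔS fails)
(b) allowed
(c) allowed
(d) forbidden (parity fails)
(e) allowed
(f) forbidden (parity, ΔL fail)
(g) forbidden (ΔL, ΔJ fail)
(h) allowed
Total allowed: 4 of 8.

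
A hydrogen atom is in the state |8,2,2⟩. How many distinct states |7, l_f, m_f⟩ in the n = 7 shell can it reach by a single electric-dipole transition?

4

E1 requires Δl = ±1, so l_f ∈ {1, 3}; with 0 ≤ l_f ≤ n_f−1 = 6, the allowed l_f values are {1, 3}.
For l_f = 1: m_f ∈ {m_i−1, m_i, m_i+1} ∩ [−1, 1] = {1} → 1 state.
For l_f = 3: m_f ∈ {m_i−1, m_i, m_i+1} ∩ [−3, 3] = {1, 2, 3} → 3 states.
Total: 4.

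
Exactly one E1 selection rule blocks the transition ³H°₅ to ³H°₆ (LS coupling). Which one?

Reading off the term symbols: S 1→1, L 5→5, J 5→6, parity odd→odd.
ΔJ = 0, ±1 (not J=0↔0): J: 5 → 6, ΔJ = +1 — ok.
Parity must change: odd → odd — fails.
ΔL = 0, ±1 (not L=0↔0): L: 5 → 5, ΔL = +0 — ok.
ΔS = 0: S: 1 → 1 — ok.

parity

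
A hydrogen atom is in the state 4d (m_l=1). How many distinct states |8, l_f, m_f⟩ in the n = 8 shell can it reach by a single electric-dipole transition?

5

E1 requires Δl = ±1, so l_f ∈ {1, 3}; with 0 ≤ l_f ≤ n_f−1 = 7, the allowed l_f values are {1, 3}.
For l_f = 1: m_f ∈ {m_i−1, m_i, m_i+1} ∩ [−1, 1] = {0, 1} → 2 states.
For l_f = 3: m_f ∈ {m_i−1, m_i, m_i+1} ∩ [−3, 3] = {0, 1, 2} → 3 states.
Total: 5.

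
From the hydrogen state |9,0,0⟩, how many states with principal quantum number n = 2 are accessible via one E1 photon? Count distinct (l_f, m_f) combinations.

E1 requires Δl = ±1, so l_f ∈ {-1, 1}; with 0 ≤ l_f ≤ n_f−1 = 1, the allowed l_f values are {1}.
For l_f = 1: m_f ∈ {m_i−1, m_i, m_i+1} ∩ [−1, 1] = {-1, 0, 1} → 3 states.
Total: 3.

3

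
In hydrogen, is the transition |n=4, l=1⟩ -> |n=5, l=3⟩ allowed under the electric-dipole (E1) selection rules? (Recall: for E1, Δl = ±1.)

forbidden

Δl = 3 − 1 = +2; the E1 rule Δl = ±1 is violated.
The transition is electric-dipole forbidden.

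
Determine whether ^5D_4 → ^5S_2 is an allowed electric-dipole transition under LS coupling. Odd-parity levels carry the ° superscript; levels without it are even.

forbidden

ΔL = 0, ±1 (not L=0↔0): L: 2 → 0, ΔL = -2 — violated.
ΔS = 0: S: 2 → 2 — satisfied.
Parity must change: even → even — violated.
ΔJ = 0, ±1 (not J=0↔0): J: 4 → 2, ΔJ = -2 — violated.
Rule(s) violated: parity, ΔL, ΔJ.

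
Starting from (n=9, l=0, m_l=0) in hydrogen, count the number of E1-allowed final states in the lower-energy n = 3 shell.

3

E1 requires Δl = ±1, so l_f ∈ {-1, 1}; with 0 ≤ l_f ≤ n_f−1 = 2, the allowed l_f values are {1}.
For l_f = 1: m_f ∈ {m_i−1, m_i, m_i+1} ∩ [−1, 1] = {-1, 0, 1} → 3 states.
Total: 3.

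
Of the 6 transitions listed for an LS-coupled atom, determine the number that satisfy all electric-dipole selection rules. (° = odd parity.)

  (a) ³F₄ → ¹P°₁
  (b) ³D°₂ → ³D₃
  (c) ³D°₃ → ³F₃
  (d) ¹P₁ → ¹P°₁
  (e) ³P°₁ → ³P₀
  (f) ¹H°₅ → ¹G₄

5

(a) forbidden (ΔS, ΔL, ΔJ fail)
(b) allowed
(c) allowed
(d) allowed
(e) allowed
(f) allowed
Total allowed: 5 of 6.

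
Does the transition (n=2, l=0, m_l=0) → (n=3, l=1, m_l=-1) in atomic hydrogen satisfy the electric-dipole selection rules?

allowed

l: 0 → 1 (Δl = +1). Δl = ±1 ✓.
m_l: 0 → -1 (Δm_l = -1). |Δm_l| ≤ 1 ✓.
All E1 selection rules are satisfied.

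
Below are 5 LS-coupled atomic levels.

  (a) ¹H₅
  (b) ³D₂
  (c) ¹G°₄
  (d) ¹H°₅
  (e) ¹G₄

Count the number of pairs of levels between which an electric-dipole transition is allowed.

(a)–(b): forbidden (parity, ΔS, ΔL, ΔJ).
(a)–(c): allowed.
(a)–(d): allowed.
(a)–(e): forbidden (parity).
(b)–(c): forbidden (ΔS, ΔL, ΔJ).
(b)–(d): forbidden (ΔS, ΔL, ΔJ).
(b)–(e): forbidden (parity, ΔS, ΔL, ΔJ).
(c)–(d): forbidden (parity).
(c)–(e): allowed.
(d)–(e): allowed.
Allowed pairs: 4 of 10.

4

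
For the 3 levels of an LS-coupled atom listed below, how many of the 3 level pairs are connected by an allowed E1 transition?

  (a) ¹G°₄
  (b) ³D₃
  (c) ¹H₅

(a)–(b): forbidden (ΔS, ΔL).
(a)–(c): allowed.
(b)–(c): forbidden (parity, ΔS, ΔL, ΔJ).
Allowed pairs: 1 of 3.

1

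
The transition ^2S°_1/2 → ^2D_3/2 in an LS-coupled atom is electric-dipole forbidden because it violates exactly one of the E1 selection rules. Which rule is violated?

Reading off the term symbols: S 1/2→1/2, L 0→2, J 1/2→3/2, parity odd→even.
Parity must change: odd → even — passes.
ΔS = 0: S: 1/2 → 1/2 — passes.
ΔL = 0, ±1 (not L=0↔0): L: 0 → 2, ΔL = +2 — fails.
ΔJ = 0, ±1 (not J=0↔0): J: 1/2 → 3/2, ΔJ = +1 — passes.

the ΔL = 0, ±1 rule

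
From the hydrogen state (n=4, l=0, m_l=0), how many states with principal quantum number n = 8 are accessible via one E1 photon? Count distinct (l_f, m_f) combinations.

3

E1 requires Δl = ±1, so l_f ∈ {-1, 1}; with 0 ≤ l_f ≤ n_f−1 = 7, the allowed l_f values are {1}.
For l_f = 1: m_f ∈ {m_i−1, m_i, m_i+1} ∩ [−1, 1] = {-1, 0, 1} → 3 states.
Total: 3.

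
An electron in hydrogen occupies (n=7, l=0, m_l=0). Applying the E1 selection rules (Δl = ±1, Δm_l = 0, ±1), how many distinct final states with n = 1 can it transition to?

E1 requires l_f ∈ {-1, 1}, but neither lies in [0, 0], so no final state is reachable.
Total: 0.

0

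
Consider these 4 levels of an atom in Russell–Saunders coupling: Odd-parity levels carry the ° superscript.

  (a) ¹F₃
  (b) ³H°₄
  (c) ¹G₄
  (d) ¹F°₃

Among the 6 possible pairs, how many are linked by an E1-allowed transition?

(a)–(b): forbidden (ΔS, ΔL).
(a)–(c): forbidden (parity).
(a)–(d): allowed.
(b)–(c): forbidden (ΔS).
(b)–(d): forbidden (parity, ΔS, ΔL).
(c)–(d): allowed.
Allowed pairs: 2 of 6.

2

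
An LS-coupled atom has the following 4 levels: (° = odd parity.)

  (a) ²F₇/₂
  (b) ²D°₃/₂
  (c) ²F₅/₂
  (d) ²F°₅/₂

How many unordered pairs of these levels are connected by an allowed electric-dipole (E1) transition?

(a)–(b): forbidden (ΔJ).
(a)–(c): forbidden (parity).
(a)–(d): allowed.
(b)–(c): allowed.
(b)–(d): forbidden (parity).
(c)–(d): allowed.
Allowed pairs: 3 of 6.

3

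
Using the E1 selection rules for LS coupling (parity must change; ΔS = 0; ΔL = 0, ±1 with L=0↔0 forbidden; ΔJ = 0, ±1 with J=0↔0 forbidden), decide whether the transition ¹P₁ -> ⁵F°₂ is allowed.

Reading off the term symbols: S 0→2, L 1→3, J 1→2, parity even→odd.
Parity must change: even → odd — satisfied.
ΔS = 0: S: 0 → 2 — violated.
ΔL = 0, ±1 (not L=0↔0): L: 1 → 3, ΔL = +2 — violated.
ΔJ = 0, ±1 (not J=0↔0): J: 1 → 2, ΔJ = +1 — satisfied.
Rule(s) violated: ΔS, ΔL.

forbidden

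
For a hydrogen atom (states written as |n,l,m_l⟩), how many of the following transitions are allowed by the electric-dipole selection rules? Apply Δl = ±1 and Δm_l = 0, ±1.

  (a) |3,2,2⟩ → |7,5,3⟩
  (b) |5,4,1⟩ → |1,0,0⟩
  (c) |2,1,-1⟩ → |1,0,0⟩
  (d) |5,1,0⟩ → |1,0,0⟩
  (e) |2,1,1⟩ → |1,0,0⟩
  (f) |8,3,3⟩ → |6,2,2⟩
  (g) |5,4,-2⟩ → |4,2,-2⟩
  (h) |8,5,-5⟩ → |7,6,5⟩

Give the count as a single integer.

4

(a) forbidden — Δl = +3 (E1 requires Δl = ±1)
(b) forbidden — Δl = -4 (E1 requires Δl = ±1)
(c) allowed
(d) allowed
(e) allowed
(f) allowed
(g) forbidden — Δl = -2 (E1 requires Δl = ±1)
(h) forbidden — Δm_l = +10 (E1 requires Δm_l = 0, ±1)
Total allowed: 4 of 8.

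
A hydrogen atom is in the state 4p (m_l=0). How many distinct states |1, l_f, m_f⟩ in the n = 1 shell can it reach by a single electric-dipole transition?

E1 requires Δl = ±1, so l_f ∈ {0, 2}; with 0 ≤ l_f ≤ n_f−1 = 0, the allowed l_f values are {0}.
For l_f = 0: m_f ∈ {m_i−1, m_i, m_i+1} ∩ [−0, 0] = {0} → 1 state.
Total: 1.

1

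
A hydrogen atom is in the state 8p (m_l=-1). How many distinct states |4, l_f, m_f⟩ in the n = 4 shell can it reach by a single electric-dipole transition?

4

E1 requires Δl = ±1, so l_f ∈ {0, 2}; with 0 ≤ l_f ≤ n_f−1 = 3, the allowed l_f values are {0, 2}.
For l_f = 0: m_f ∈ {m_i−1, m_i, m_i+1} ∩ [−0, 0] = {0} → 1 state.
For l_f = 2: m_f ∈ {m_i−1, m_i, m_i+1} ∩ [−2, 2] = {-2, -1, 0} → 3 states.
Total: 4.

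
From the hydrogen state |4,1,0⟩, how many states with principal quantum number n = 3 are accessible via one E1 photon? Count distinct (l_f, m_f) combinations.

E1 requires Δl = ±1, so l_f ∈ {0, 2}; with 0 ≤ l_f ≤ n_f−1 = 2, the allowed l_f values are {0, 2}.
For l_f = 0: m_f ∈ {m_i−1, m_i, m_i+1} ∩ [−0, 0] = {0} → 1 state.
For l_f = 2: m_f ∈ {m_i−1, m_i, m_i+1} ∩ [−2, 2] = {-1, 0, 1} → 3 states.
Total: 4.

4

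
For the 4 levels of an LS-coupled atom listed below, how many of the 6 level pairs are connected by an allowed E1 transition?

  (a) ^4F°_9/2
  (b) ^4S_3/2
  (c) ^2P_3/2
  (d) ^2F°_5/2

0

(a)–(b): forbidden (ΔL, ΔJ).
(a)–(c): forbidden (ΔS, ΔL, ΔJ).
(a)–(d): forbidden (parity, ΔS, ΔJ).
(b)–(c): forbidden (parity, ΔS).
(b)–(d): forbidden (ΔS, ΔL).
(c)–(d): forbidden (ΔL).
Allowed pairs: 0 of 6.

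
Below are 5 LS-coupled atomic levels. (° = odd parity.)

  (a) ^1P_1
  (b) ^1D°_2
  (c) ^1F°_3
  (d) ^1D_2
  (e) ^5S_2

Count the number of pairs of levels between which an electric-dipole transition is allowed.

(a)–(b): allowed.
(a)–(c): forbidden (ΔL, ΔJ).
(a)–(d): forbidden (parity).
(a)–(e): forbidden (parity, ΔS).
(b)–(c): forbidden (parity).
(b)–(d): allowed.
(b)–(e): forbidden (ΔS, ΔL).
(c)–(d): allowed.
(c)–(e): forbidden (ΔS, ΔL).
(d)–(e): forbidden (parity, ΔS, ΔL).
Allowed pairs: 3 of 10.

3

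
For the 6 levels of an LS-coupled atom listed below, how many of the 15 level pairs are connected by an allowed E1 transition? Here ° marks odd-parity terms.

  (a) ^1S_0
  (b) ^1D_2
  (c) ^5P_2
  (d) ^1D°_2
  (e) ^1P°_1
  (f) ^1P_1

5

(a)–(b): forbidden (parity, ΔL, ΔJ).
(a)–(c): forbidden (parity, ΔS, ΔJ).
(a)–(d): forbidden (ΔL, ΔJ).
(a)–(e): allowed.
(a)–(f): forbidden (parity).
(b)–(c): forbidden (parity, ΔS).
(b)–(d): allowed.
(b)–(e): allowed.
(b)–(f): forbidden (parity).
(c)–(d): forbidden (ΔS).
(c)–(e): forbidden (ΔS).
(c)–(f): forbidden (parity, ΔS).
(d)–(e): forbidden (parity).
(d)–(f): allowed.
(e)–(f): allowed.
Allowed pairs: 5 of 15.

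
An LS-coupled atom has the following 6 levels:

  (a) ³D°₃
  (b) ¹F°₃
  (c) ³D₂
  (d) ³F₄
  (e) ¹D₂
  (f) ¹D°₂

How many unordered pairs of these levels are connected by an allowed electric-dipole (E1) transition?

(a)–(b): forbidden (parity, ΔS).
(a)–(c): allowed.
(a)–(d): allowed.
(a)–(e): forbidden (ΔS).
(a)–(f): forbidden (parity, ΔS).
(b)–(c): forbidden (ΔS).
(b)–(d): forbidden (ΔS).
(b)–(e): allowed.
(b)–(f): forbidden (parity).
(c)–(d): forbidden (parity, ΔJ).
(c)–(e): forbidden (parity, ΔS).
(c)–(f): forbidden (ΔS).
(d)–(e): forbidden (parity, ΔS, ΔJ).
(d)–(f): forbidden (ΔS, ΔJ).
(e)–(f): allowed.
Allowed pairs: 4 of 15.

4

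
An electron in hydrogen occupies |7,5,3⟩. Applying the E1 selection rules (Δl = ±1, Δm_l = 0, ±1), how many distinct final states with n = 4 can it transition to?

E1 requires l_f ∈ {4, 6}, but neither lies in [0, 3], so no final state is reachable.
Total: 0.

0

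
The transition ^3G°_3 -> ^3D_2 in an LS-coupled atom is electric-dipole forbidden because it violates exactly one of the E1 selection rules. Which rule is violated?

the ΔL = 0, ±1 rule

Parity must change: odd → even — ok.
ΔS = 0: S: 1 → 1 — ok.
ΔL = 0, ±1 (not L=0↔0): L: 4 → 2, ΔL = -2 — fails.
ΔJ = 0, ±1 (not J=0↔0): J: 3 → 2, ΔJ = -1 — ok.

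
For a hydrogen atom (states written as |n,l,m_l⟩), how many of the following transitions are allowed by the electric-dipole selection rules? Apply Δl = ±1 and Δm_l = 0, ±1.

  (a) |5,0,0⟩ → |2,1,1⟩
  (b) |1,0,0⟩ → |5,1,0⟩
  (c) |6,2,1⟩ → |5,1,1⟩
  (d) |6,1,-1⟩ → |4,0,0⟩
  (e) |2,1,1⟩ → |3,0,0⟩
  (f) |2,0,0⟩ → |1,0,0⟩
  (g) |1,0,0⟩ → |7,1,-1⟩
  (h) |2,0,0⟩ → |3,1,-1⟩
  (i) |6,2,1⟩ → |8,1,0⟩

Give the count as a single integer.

8

(a) allowed
(b) allowed
(c) allowed
(d) allowed
(e) allowed
(f) forbidden — Δl = +0 (E1 requires Δl = ±1)
(g) allowed
(h) allowed
(i) allowed
Total allowed: 8 of 9.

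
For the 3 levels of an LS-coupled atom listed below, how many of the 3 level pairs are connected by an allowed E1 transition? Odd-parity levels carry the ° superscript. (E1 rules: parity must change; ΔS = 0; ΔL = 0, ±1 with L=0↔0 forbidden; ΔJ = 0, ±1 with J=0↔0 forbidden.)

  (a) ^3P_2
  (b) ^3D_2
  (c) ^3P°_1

(a)–(b): forbidden (parity).
(a)–(c): allowed.
(b)–(c): allowed.
Allowed pairs: 2 of 3.

2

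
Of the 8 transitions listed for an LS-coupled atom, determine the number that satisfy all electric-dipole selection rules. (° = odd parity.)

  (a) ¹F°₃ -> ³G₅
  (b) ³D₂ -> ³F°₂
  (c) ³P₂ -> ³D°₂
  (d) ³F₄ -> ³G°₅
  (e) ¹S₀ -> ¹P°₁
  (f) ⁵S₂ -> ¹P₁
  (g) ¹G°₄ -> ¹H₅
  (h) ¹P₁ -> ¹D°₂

(a) forbidden (ΔS, ΔJ fail)
(b) allowed
(c) allowed
(d) allowed
(e) allowed
(f) forbidden (parity, ΔS fail)
(g) allowed
(h) allowed
Total allowed: 6 of 8.

6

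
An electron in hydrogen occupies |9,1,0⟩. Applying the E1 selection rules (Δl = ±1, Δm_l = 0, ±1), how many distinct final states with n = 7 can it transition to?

E1 requires Δl = ±1, so l_f ∈ {0, 2}; with 0 ≤ l_f ≤ n_f−1 = 6, the allowed l_f values are {0, 2}.
For l_f = 0: m_f ∈ {m_i−1, m_i, m_i+1} ∩ [−0, 0] = {0} → 1 state.
For l_f = 2: m_f ∈ {m_i−1, m_i, m_i+1} ∩ [−2, 2] = {-1, 0, 1} → 3 states.
Total: 4.

4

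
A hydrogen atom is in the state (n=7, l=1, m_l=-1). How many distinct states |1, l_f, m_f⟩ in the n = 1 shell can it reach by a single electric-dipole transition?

1

E1 requires Δl = ±1, so l_f ∈ {0, 2}; with 0 ≤ l_f ≤ n_f−1 = 0, the allowed l_f values are {0}.
For l_f = 0: m_f ∈ {m_i−1, m_i, m_i+1} ∩ [−0, 0] = {0} → 1 state.
Total: 1.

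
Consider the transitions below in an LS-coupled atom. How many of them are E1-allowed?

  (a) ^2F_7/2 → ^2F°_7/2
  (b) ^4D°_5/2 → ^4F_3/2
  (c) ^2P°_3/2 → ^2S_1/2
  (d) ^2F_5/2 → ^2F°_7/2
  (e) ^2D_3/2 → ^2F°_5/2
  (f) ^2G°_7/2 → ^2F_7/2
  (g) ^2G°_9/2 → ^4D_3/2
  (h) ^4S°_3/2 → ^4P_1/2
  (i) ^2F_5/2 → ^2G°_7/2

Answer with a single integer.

(a) allowed
(b) allowed
(c) allowed
(d) allowed
(e) allowed
(f) allowed
(g) forbidden (ΔS, ΔL, ΔJ fail)
(h) allowed
(i) allowed
Total allowed: 8 of 9.

8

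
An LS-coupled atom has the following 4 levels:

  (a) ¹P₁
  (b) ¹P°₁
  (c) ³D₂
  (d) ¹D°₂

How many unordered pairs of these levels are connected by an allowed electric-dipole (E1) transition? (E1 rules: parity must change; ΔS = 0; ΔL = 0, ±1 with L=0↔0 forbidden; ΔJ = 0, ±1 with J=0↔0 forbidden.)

(a)–(b): allowed.
(a)–(c): forbidden (parity, ΔS).
(a)–(d): allowed.
(b)–(c): forbidden (ΔS).
(b)–(d): forbidden (parity).
(c)–(d): forbidden (ΔS).
Allowed pairs: 2 of 6.

2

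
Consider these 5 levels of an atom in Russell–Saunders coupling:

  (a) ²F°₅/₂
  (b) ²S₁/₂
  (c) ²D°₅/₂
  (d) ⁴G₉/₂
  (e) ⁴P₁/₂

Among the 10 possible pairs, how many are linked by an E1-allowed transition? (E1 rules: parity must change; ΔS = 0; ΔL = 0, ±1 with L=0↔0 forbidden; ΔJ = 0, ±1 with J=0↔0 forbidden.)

(a)–(b): forbidden (ΔL, ΔJ).
(a)–(c): forbidden (parity).
(a)–(d): forbidden (ΔS, ΔJ).
(a)–(e): forbidden (ΔS, ΔL, ΔJ).
(b)–(c): forbidden (ΔL, ΔJ).
(b)–(d): forbidden (parity, ΔS, ΔL, ΔJ).
(b)–(e): forbidden (parity, ΔS).
(c)–(d): forbidden (ΔS, ΔL, ΔJ).
(c)–(e): forbidden (ΔS, ΔJ).
(d)–(e): forbidden (parity, ΔL, ΔJ).
Allowed pairs: 0 of 10.

0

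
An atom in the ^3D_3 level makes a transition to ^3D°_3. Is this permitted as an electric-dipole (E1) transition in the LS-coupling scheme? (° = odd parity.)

Parity must change: even → odd — satisfied.
ΔS = 0: S: 1 → 1 — satisfied.
ΔL = 0, ±1 (not L=0↔0): L: 2 → 2, ΔL = +0 — satisfied.
ΔJ = 0, ±1 (not J=0↔0): J: 3 → 3, ΔJ = +0 — satisfied.
All four E1 rules are satisfied.

allowed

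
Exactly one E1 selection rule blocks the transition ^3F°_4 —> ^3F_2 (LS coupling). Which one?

Initial level: S=1, L=3, J=4, parity odd. Final level: S=1, L=3, J=2, parity even.
ΔJ = 0, ±1 (not J=0↔0): J: 4 → 2, ΔJ = -2 — violated.
Parity must change: odd → even — satisfied.
ΔL = 0, ±1 (not L=0↔0): L: 3 → 3, ΔL = +0 — satisfied.
ΔS = 0: S: 1 → 1 — satisfied.

the ΔJ = 0, ±1 rule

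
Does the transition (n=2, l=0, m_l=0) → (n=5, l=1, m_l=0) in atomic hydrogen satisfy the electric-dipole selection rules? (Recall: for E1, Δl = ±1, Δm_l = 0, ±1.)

allowed

Δl = 1 − 0 = +1; the E1 rule Δl = ±1 is ok.
Δm_l = 0 − (0) = +0. E1 requires Δm_l = 0, ±1: ok.
All E1 selection rules are satisfied.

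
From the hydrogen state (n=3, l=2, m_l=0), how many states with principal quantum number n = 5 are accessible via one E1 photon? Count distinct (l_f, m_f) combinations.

E1 requires Δl = ±1, so l_f ∈ {1, 3}; with 0 ≤ l_f ≤ n_f−1 = 4, the allowed l_f values are {1, 3}.
For l_f = 1: m_f ∈ {m_i−1, m_i, m_i+1} ∩ [−1, 1] = {-1, 0, 1} → 3 states.
For l_f = 3: m_f ∈ {m_i−1, m_i, m_i+1} ∩ [−3, 3] = {-1, 0, 1} → 3 states.
Total: 6.

6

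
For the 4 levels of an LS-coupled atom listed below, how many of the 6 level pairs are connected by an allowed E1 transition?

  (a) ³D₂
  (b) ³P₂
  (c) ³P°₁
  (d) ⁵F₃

2

(a)–(b): forbidden (parity).
(a)–(c): allowed.
(a)–(d): forbidden (parity, ΔS).
(b)–(c): allowed.
(b)–(d): forbidden (parity, ΔS, ΔL).
(c)–(d): forbidden (ΔS, ΔL, ΔJ).
Allowed pairs: 2 of 6.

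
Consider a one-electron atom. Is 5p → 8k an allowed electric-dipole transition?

Initial l = 1, final l = 7, so Δl = +6. E1 requires Δl = ±1: fails.
The transition is electric-dipole forbidden.

forbidden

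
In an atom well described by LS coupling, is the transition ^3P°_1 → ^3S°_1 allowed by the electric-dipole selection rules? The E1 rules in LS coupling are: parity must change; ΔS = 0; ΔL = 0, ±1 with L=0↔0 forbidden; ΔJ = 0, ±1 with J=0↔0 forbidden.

forbidden

Reading off the term symbols: S 1→1, L 1→0, J 1→1, parity odd→odd.
Parity must change: odd → odd — fails.
ΔS = 0: S: 1 → 1 — ok.
ΔL = 0, ±1 (not L=0↔0): L: 1 → 0, ΔL = -1 — ok.
ΔJ = 0, ±1 (not J=0↔0): J: 1 → 1, ΔJ = +0 — ok.
Rule(s) violated: parity.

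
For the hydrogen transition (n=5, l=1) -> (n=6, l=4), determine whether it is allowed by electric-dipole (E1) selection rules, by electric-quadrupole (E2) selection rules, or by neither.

Δl = 4 − 1 = +3; l_i + l_f = 5.
E1 (Δl = ±1): not satisfied.
E2 (Δl = 0,±2, l_i+l_f ≥ 2): not satisfied.

neither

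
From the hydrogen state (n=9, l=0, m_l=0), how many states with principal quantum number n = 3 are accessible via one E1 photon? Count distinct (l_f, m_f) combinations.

E1 requires Δl = ±1, so l_f ∈ {-1, 1}; with 0 ≤ l_f ≤ n_f−1 = 2, the allowed l_f values are {1}.
For l_f = 1: m_f ∈ {m_i−1, m_i, m_i+1} ∩ [−1, 1] = {-1, 0, 1} → 3 states.
Total: 3.

3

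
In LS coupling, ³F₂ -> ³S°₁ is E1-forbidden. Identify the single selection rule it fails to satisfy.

the ΔL = 0, ±1 rule

Reading off the term symbols: S 1→1, L 3→0, J 2→1, parity even→odd.
Parity must change: even → odd — ✓.
ΔS = 0: S: 1 → 1 — ✓.
ΔL = 0, ±1 (not L=0↔0): L: 3 → 0, ΔL = -3 — ✗.
ΔJ = 0, ±1 (not J=0↔0): J: 2 → 1, ΔJ = -1 — ✓.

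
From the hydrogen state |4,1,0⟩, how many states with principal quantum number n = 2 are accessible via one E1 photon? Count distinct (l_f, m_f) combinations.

E1 requires Δl = ±1, so l_f ∈ {0, 2}; with 0 ≤ l_f ≤ n_f−1 = 1, the allowed l_f values are {0}.
For l_f = 0: m_f ∈ {m_i−1, m_i, m_i+1} ∩ [−0, 0] = {0} → 1 state.
Total: 1.

1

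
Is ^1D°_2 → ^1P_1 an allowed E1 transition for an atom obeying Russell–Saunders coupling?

allowed

Initial level: S=0, L=2, J=2, parity odd. Final level: S=0, L=1, J=1, parity even.
Parity must change: odd → even — ok.
ΔS = 0: S: 0 → 0 — ok.
ΔL = 0, ±1 (not L=0↔0): L: 2 → 1, ΔL = -1 — ok.
ΔJ = 0, ±1 (not J=0↔0): J: 2 → 1, ΔJ = -1 — ok.
All four E1 rules are satisfied.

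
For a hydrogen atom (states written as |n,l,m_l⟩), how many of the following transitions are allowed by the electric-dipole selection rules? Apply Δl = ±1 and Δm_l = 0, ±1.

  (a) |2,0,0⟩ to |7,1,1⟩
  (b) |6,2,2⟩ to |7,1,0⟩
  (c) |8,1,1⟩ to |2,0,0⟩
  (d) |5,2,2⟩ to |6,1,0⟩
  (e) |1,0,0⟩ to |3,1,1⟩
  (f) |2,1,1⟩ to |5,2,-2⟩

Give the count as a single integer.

3

(a) allowed
(b) forbidden — Δm_l = -2 (E1 requires Δm_l = 0, ±1)
(c) allowed
(d) forbidden — Δm_l = -2 (E1 requires Δm_l = 0, ±1)
(e) allowed
(f) forbidden — Δm_l = -3 (E1 requires Δm_l = 0, ±1)
Total allowed: 3 of 6.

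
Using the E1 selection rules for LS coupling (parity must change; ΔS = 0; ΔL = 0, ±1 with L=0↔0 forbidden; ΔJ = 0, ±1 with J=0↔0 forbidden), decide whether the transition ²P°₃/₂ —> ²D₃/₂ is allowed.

Reading off the term symbols: S 1/2→1/2, L 1→2, J 3/2→3/2, parity odd→even.
Parity must change: odd → even — ok.
ΔS = 0: S: 1/2 → 1/2 — ok.
ΔL = 0, ±1 (not L=0↔0): L: 1 → 2, ΔL = +1 — ok.
ΔJ = 0, ±1 (not J=0↔0): J: 3/2 → 3/2, ΔJ = +0 — ok.
All four E1 rules are satisfied.

allowed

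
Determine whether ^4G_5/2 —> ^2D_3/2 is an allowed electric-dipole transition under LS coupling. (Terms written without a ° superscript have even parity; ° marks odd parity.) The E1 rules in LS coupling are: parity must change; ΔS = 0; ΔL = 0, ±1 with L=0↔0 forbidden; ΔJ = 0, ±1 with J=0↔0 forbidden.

Initial level: S=3/2, L=4, J=5/2, parity even. Final level: S=1/2, L=2, J=3/2, parity even.
Parity must change: even → even — fails.
ΔS = 0: S: 3/2 → 1/2 — fails.
ΔL = 0, ±1 (not L=0↔0): L: 4 → 2, ΔL = -2 — fails.
ΔJ = 0, ±1 (not J=0↔0): J: 5/2 → 3/2, ΔJ = -1 — passes.
Rule(s) violated: parity, ΔS, ΔL.

forbidden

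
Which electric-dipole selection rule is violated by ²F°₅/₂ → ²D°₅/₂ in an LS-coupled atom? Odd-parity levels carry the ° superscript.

Initial level: S=1/2, L=3, J=5/2, parity odd. Final level: S=1/2, L=2, J=5/2, parity odd.
ΔS = 0: S: 1/2 → 1/2 — satisfied.
Parity must change: odd → odd — violated.
ΔL = 0, ±1 (not L=0↔0): L: 3 → 2, ΔL = -1 — satisfied.
ΔJ = 0, ±1 (not J=0↔0): J: 5/2 → 5/2, ΔJ = +0 — satisfied.

parity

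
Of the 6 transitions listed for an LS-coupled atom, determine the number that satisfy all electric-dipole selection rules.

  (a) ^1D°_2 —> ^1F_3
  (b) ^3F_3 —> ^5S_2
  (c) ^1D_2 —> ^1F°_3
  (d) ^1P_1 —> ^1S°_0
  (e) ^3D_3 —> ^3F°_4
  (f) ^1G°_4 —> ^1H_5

5

(a) allowed
(b) forbidden (parity, ΔS, ΔL fail)
(c) allowed
(d) allowed
(e) allowed
(f) allowed
Total allowed: 5 of 6.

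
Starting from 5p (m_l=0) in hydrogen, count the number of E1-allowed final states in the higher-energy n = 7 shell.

E1 requires Δl = ±1, so l_f ∈ {0, 2}; with 0 ≤ l_f ≤ n_f−1 = 6, the allowed l_f values are {0, 2}.
For l_f = 0: m_f ∈ {m_i−1, m_i, m_i+1} ∩ [−0, 0] = {0} → 1 state.
For l_f = 2: m_f ∈ {m_i−1, m_i, m_i+1} ∩ [−2, 2] = {-1, 0, 1} → 3 states.
Total: 4.

4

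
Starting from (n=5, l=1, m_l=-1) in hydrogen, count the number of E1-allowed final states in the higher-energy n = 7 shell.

4

E1 requires Δl = ±1, so l_f ∈ {0, 2}; with 0 ≤ l_f ≤ n_f−1 = 6, the allowed l_f values are {0, 2}.
For l_f = 0: m_f ∈ {m_i−1, m_i, m_i+1} ∩ [−0, 0] = {0} → 1 state.
For l_f = 2: m_f ∈ {m_i−1, m_i, m_i+1} ∩ [−2, 2] = {-2, -1, 0} → 3 states.
Total: 4.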